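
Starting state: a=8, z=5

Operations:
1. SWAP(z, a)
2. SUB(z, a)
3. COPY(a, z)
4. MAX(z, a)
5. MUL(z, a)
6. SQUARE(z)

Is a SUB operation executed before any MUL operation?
Yes

First SUB: step 2
First MUL: step 5
Since 2 < 5, SUB comes first.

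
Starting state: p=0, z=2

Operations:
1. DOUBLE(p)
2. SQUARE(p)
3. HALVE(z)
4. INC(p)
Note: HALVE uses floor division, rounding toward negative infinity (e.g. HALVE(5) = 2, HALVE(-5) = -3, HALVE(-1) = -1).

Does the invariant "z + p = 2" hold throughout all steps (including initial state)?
No, violated after step 3

The invariant is violated after step 3.

State at each step:
Initial: p=0, z=2
After step 1: p=0, z=2
After step 2: p=0, z=2
After step 3: p=0, z=1
After step 4: p=1, z=1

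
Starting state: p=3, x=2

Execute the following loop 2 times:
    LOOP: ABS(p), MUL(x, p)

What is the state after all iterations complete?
p=3, x=18

Iteration trace:
Start: p=3, x=2
After iteration 1: p=3, x=6
After iteration 2: p=3, x=18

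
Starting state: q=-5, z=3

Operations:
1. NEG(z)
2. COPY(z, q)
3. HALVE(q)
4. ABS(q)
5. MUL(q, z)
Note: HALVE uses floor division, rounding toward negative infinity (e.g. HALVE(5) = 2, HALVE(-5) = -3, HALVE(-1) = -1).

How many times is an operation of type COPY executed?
1

Counting COPY operations:
Step 2: COPY(z, q) ← COPY
Total: 1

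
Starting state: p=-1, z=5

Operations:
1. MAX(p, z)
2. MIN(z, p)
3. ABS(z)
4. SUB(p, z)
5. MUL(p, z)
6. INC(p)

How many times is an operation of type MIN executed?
1

Counting MIN operations:
Step 2: MIN(z, p) ← MIN
Total: 1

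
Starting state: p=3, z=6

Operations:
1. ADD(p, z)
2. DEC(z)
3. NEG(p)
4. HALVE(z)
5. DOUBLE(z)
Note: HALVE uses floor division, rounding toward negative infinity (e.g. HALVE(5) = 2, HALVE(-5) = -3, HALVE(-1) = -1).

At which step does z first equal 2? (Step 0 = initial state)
Step 4

Tracing z:
Initial: z = 6
After step 1: z = 6
After step 2: z = 5
After step 3: z = 5
After step 4: z = 2 ← first occurrence
After step 5: z = 4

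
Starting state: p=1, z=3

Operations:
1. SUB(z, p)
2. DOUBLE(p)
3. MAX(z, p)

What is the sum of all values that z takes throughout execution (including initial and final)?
9

Values of z at each step:
Initial: z = 3
After step 1: z = 2
After step 2: z = 2
After step 3: z = 2
Sum = 3 + 2 + 2 + 2 = 9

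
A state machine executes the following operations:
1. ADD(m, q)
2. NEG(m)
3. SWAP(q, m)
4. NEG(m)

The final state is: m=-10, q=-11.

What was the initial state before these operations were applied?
m=1, q=10

Working backwards:
Final state: m=-10, q=-11
Before step 4 (NEG(m)): m=10, q=-11
Before step 3 (SWAP(q, m)): m=-11, q=10
Before step 2 (NEG(m)): m=11, q=10
Before step 1 (ADD(m, q)): m=1, q=10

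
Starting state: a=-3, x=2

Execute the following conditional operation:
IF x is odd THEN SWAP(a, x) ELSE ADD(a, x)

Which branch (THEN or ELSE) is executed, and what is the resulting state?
Branch: ELSE, Final state: a=-1, x=2

Evaluating condition: x is odd
Condition is False, so ELSE branch executes
After ADD(a, x): a=-1, x=2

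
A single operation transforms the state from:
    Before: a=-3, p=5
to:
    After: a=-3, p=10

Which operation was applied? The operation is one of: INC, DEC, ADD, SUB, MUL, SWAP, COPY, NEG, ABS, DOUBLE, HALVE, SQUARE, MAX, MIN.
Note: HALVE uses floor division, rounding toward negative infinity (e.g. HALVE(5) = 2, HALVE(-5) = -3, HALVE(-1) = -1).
DOUBLE(p)

Analyzing the change:
Before: a=-3, p=5
After: a=-3, p=10
Variable p changed from 5 to 10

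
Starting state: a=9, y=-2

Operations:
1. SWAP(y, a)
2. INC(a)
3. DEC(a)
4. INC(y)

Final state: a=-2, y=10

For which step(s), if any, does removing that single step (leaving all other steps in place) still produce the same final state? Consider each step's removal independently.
None - removing any single step changes the final result

Testing removal of each single step:
Without step 1: final = a=9, y=-1 (different)
Without step 2: final = a=-3, y=10 (different)
Without step 3: final = a=-1, y=10 (different)
Without step 4: final = a=-2, y=9 (different)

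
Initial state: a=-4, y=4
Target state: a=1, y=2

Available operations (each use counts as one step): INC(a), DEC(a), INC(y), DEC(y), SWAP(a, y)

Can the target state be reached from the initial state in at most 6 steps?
No

The target state cannot be reached within 6 steps.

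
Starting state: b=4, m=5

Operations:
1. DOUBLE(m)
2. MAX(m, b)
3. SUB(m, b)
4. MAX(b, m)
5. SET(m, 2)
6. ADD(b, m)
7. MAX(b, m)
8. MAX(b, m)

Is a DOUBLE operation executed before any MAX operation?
Yes

First DOUBLE: step 1
First MAX: step 2
Since 1 < 2, DOUBLE comes first.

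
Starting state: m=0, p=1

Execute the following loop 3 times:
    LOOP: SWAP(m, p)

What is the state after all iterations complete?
m=1, p=0

Iteration trace:
Start: m=0, p=1
After iteration 1: m=1, p=0
After iteration 2: m=0, p=1
After iteration 3: m=1, p=0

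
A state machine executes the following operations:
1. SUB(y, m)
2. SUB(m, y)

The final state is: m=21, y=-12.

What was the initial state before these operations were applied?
m=9, y=-3

Working backwards:
Final state: m=21, y=-12
Before step 2 (SUB(m, y)): m=9, y=-12
Before step 1 (SUB(y, m)): m=9, y=-3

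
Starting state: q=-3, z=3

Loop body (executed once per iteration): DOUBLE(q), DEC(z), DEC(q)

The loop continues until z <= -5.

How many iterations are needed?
8

Tracing iterations:
Initial: q=-3, z=3
After iteration 1: q=-7, z=2
After iteration 2: q=-15, z=1
After iteration 3: q=-31, z=0
After iteration 4: q=-63, z=-1
After iteration 5: q=-127, z=-2
After iteration 6: q=-255, z=-3
After iteration 7: q=-511, z=-4
After iteration 8: q=-1023, z=-5
z <= -5 now holds, so the loop exits after 8 iterations.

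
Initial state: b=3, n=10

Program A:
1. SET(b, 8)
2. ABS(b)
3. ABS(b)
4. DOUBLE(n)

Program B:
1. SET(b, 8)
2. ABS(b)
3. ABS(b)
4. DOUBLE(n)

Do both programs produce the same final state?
Yes

Program A final state: b=8, n=20
Program B final state: b=8, n=20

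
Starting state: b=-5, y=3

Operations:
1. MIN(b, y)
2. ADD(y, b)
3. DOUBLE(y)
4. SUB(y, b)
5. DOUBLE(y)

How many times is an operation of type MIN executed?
1

Counting MIN operations:
Step 1: MIN(b, y) ← MIN
Total: 1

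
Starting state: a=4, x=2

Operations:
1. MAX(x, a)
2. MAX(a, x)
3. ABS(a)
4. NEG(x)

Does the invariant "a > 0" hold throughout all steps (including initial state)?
Yes

The invariant holds at every step.

State at each step:
Initial: a=4, x=2
After step 1: a=4, x=4
After step 2: a=4, x=4
After step 3: a=4, x=4
After step 4: a=4, x=-4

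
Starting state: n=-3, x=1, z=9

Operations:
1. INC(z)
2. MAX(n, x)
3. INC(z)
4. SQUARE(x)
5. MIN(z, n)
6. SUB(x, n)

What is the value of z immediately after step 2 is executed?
z = 10

Tracing z through execution:
Initial: z = 9
After step 1 (INC(z)): z = 10
After step 2 (MAX(n, x)): z = 10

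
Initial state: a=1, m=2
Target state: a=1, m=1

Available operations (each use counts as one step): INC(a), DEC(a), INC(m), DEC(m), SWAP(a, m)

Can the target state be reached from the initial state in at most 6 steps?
Yes

Path (1 step): DEC(m)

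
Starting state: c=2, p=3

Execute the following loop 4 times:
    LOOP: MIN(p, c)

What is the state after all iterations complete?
c=2, p=2

Iteration trace:
Start: c=2, p=3
After iteration 1: c=2, p=2
After iteration 2: c=2, p=2
After iteration 3: c=2, p=2
After iteration 4: c=2, p=2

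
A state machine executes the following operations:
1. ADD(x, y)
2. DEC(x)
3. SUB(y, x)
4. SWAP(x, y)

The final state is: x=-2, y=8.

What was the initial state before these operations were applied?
x=3, y=6

Working backwards:
Final state: x=-2, y=8
Before step 4 (SWAP(x, y)): x=8, y=-2
Before step 3 (SUB(y, x)): x=8, y=6
Before step 2 (DEC(x)): x=9, y=6
Before step 1 (ADD(x, y)): x=3, y=6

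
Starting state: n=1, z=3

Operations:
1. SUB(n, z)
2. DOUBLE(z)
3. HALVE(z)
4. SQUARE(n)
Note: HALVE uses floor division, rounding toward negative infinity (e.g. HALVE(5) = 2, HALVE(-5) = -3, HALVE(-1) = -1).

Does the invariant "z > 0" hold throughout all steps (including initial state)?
Yes

The invariant holds at every step.

State at each step:
Initial: n=1, z=3
After step 1: n=-2, z=3
After step 2: n=-2, z=6
After step 3: n=-2, z=3
After step 4: n=4, z=3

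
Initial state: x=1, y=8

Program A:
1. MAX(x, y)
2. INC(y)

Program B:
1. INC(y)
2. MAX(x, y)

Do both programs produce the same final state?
No

Program A final state: x=8, y=9
Program B final state: x=9, y=9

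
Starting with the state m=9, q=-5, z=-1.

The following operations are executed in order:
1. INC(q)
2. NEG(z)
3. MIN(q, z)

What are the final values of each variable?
{m: 9, q: -4, z: 1}

Step-by-step execution:
Initial: m=9, q=-5, z=-1
After step 1 (INC(q)): m=9, q=-4, z=-1
After step 2 (NEG(z)): m=9, q=-4, z=1
After step 3 (MIN(q, z)): m=9, q=-4, z=1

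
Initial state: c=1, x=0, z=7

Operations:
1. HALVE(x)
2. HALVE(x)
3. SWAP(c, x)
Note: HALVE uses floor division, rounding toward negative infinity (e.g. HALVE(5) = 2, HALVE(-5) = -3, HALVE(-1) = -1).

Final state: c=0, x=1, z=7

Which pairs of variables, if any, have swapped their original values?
(c, x)

Comparing initial and final values:
c: 1 → 0
x: 0 → 1
z: 7 → 7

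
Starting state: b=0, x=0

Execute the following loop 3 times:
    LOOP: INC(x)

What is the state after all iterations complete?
b=0, x=3

Iteration trace:
Start: b=0, x=0
After iteration 1: b=0, x=1
After iteration 2: b=0, x=2
After iteration 3: b=0, x=3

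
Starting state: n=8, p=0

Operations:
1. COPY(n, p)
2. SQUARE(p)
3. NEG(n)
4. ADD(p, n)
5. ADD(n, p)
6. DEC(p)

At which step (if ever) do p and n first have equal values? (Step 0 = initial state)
Step 1

p and n first become equal after step 1.

Comparing values at each step:
Initial: p=0, n=8
After step 1: p=0, n=0 ← equal!
After step 2: p=0, n=0 ← equal!
After step 3: p=0, n=0 ← equal!
After step 4: p=0, n=0 ← equal!
After step 5: p=0, n=0 ← equal!
After step 6: p=-1, n=0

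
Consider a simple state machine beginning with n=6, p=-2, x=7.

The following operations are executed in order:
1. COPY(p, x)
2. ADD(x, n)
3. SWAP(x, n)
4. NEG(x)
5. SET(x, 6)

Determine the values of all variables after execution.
{n: 13, p: 7, x: 6}

Step-by-step execution:
Initial: n=6, p=-2, x=7
After step 1 (COPY(p, x)): n=6, p=7, x=7
After step 2 (ADD(x, n)): n=6, p=7, x=13
After step 3 (SWAP(x, n)): n=13, p=7, x=6
After step 4 (NEG(x)): n=13, p=7, x=-6
After step 5 (SET(x, 6)): n=13, p=7, x=6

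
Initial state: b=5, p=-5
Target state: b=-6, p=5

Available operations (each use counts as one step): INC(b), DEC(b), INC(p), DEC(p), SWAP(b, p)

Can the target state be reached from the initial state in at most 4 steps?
Yes

Path (2 steps): DEC(p) → SWAP(b, p)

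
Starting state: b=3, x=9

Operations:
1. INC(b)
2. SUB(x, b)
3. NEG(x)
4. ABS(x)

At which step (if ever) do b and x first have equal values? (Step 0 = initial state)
Never

b and x never become equal during execution.

Comparing values at each step:
Initial: b=3, x=9
After step 1: b=4, x=9
After step 2: b=4, x=5
After step 3: b=4, x=-5
After step 4: b=4, x=5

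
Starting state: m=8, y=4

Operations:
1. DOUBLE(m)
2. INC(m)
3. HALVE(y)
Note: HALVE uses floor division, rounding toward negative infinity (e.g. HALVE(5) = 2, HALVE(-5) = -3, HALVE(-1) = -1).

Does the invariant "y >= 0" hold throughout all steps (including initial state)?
Yes

The invariant holds at every step.

State at each step:
Initial: m=8, y=4
After step 1: m=16, y=4
After step 2: m=17, y=4
After step 3: m=17, y=2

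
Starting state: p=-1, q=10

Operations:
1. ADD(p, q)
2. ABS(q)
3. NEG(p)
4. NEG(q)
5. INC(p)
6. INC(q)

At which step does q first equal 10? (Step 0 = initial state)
Step 0

Tracing q:
Initial: q = 10 ← first occurrence
After step 1: q = 10
After step 2: q = 10
After step 3: q = 10
After step 4: q = -10
After step 5: q = -10
After step 6: q = -9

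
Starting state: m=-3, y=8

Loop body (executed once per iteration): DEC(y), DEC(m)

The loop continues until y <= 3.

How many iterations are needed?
5

Tracing iterations:
Initial: m=-3, y=8
After iteration 1: m=-4, y=7
After iteration 2: m=-5, y=6
After iteration 3: m=-6, y=5
After iteration 4: m=-7, y=4
After iteration 5: m=-8, y=3
y <= 3 now holds, so the loop exits after 5 iterations.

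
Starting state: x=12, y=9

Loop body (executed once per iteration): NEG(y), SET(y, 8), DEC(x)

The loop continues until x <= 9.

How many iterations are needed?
3

Tracing iterations:
Initial: x=12, y=9
After iteration 1: x=11, y=8
After iteration 2: x=10, y=8
After iteration 3: x=9, y=8
x <= 9 now holds, so the loop exits after 3 iterations.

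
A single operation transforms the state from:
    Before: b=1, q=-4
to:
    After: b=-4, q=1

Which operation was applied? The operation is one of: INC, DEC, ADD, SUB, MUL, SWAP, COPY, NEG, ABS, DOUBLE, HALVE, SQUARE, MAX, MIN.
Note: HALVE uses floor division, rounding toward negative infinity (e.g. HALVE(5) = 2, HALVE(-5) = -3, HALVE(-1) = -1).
SWAP(q, b)

Analyzing the change:
Before: b=1, q=-4
After: b=-4, q=1
Variable q changed from -4 to 1
Variable b changed from 1 to -4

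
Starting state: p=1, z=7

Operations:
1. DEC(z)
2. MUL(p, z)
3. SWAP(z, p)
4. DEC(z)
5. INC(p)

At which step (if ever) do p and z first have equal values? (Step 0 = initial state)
Step 2

p and z first become equal after step 2.

Comparing values at each step:
Initial: p=1, z=7
After step 1: p=1, z=6
After step 2: p=6, z=6 ← equal!
After step 3: p=6, z=6 ← equal!
After step 4: p=6, z=5
After step 5: p=7, z=5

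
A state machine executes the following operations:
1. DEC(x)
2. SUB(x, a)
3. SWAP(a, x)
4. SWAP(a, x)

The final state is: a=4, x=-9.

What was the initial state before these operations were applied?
a=4, x=-4

Working backwards:
Final state: a=4, x=-9
Before step 4 (SWAP(a, x)): a=-9, x=4
Before step 3 (SWAP(a, x)): a=4, x=-9
Before step 2 (SUB(x, a)): a=4, x=-5
Before step 1 (DEC(x)): a=4, x=-4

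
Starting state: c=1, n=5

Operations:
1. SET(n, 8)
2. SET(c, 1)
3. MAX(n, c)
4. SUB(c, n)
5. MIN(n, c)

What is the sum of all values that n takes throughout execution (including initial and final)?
30

Values of n at each step:
Initial: n = 5
After step 1: n = 8
After step 2: n = 8
After step 3: n = 8
After step 4: n = 8
After step 5: n = -7
Sum = 5 + 8 + 8 + 8 + 8 + -7 = 30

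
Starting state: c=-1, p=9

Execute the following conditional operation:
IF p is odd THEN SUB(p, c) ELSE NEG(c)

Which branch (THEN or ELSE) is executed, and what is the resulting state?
Branch: THEN, Final state: c=-1, p=10

Evaluating condition: p is odd
Condition is True, so THEN branch executes
After SUB(p, c): c=-1, p=10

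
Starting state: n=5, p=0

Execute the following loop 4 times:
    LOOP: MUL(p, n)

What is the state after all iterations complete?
n=5, p=0

Iteration trace:
Start: n=5, p=0
After iteration 1: n=5, p=0
After iteration 2: n=5, p=0
After iteration 3: n=5, p=0
After iteration 4: n=5, p=0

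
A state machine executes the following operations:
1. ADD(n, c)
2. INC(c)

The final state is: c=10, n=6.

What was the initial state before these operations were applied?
c=9, n=-3

Working backwards:
Final state: c=10, n=6
Before step 2 (INC(c)): c=9, n=6
Before step 1 (ADD(n, c)): c=9, n=-3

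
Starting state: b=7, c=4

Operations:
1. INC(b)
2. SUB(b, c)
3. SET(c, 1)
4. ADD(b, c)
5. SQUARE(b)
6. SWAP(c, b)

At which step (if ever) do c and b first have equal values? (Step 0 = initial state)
Step 2

c and b first become equal after step 2.

Comparing values at each step:
Initial: c=4, b=7
After step 1: c=4, b=8
After step 2: c=4, b=4 ← equal!
After step 3: c=1, b=4
After step 4: c=1, b=5
After step 5: c=1, b=25
After step 6: c=25, b=1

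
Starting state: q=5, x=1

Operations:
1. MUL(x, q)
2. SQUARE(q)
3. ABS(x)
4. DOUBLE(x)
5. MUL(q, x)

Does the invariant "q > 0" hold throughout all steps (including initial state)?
Yes

The invariant holds at every step.

State at each step:
Initial: q=5, x=1
After step 1: q=5, x=5
After step 2: q=25, x=5
After step 3: q=25, x=5
After step 4: q=25, x=10
After step 5: q=250, x=10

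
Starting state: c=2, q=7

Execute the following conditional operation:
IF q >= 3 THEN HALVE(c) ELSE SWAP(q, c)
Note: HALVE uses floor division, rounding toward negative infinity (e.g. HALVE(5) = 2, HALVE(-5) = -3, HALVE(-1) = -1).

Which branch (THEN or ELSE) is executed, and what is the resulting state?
Branch: THEN, Final state: c=1, q=7

Evaluating condition: q >= 3
q = 7
Condition is True, so THEN branch executes
After HALVE(c): c=1, q=7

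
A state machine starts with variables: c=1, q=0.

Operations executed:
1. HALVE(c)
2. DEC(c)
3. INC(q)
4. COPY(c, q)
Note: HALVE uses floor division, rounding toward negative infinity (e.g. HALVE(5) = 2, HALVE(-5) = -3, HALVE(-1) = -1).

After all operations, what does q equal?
q = 1

Tracing execution:
Step 1: HALVE(c) → q = 0
Step 2: DEC(c) → q = 0
Step 3: INC(q) → q = 1
Step 4: COPY(c, q) → q = 1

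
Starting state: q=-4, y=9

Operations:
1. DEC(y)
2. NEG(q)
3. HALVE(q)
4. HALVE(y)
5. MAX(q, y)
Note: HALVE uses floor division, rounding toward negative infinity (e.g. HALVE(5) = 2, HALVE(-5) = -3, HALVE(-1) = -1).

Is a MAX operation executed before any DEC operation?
No

First MAX: step 5
First DEC: step 1
Since 5 > 1, DEC comes first.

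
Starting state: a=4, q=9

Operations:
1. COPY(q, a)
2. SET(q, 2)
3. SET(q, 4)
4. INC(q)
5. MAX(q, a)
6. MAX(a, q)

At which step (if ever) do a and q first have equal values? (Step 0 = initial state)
Step 1

a and q first become equal after step 1.

Comparing values at each step:
Initial: a=4, q=9
After step 1: a=4, q=4 ← equal!
After step 2: a=4, q=2
After step 3: a=4, q=4 ← equal!
After step 4: a=4, q=5
After step 5: a=4, q=5
After step 6: a=5, q=5 ← equal!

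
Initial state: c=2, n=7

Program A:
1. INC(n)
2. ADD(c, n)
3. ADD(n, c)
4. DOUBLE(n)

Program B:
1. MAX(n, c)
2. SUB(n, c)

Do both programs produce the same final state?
No

Program A final state: c=10, n=36
Program B final state: c=2, n=5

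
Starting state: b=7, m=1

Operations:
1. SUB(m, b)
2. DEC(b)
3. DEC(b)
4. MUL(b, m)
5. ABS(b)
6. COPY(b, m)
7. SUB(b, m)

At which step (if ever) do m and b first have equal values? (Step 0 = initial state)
Step 6

m and b first become equal after step 6.

Comparing values at each step:
Initial: m=1, b=7
After step 1: m=-6, b=7
After step 2: m=-6, b=6
After step 3: m=-6, b=5
After step 4: m=-6, b=-30
After step 5: m=-6, b=30
After step 6: m=-6, b=-6 ← equal!
After step 7: m=-6, b=0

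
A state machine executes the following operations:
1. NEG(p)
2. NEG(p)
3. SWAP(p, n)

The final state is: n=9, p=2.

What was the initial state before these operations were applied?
n=2, p=9

Working backwards:
Final state: n=9, p=2
Before step 3 (SWAP(p, n)): n=2, p=9
Before step 2 (NEG(p)): n=2, p=-9
Before step 1 (NEG(p)): n=2, p=9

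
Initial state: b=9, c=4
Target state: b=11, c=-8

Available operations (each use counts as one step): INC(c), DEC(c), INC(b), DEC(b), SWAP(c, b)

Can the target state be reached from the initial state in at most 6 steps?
No

The target state cannot be reached within 6 steps.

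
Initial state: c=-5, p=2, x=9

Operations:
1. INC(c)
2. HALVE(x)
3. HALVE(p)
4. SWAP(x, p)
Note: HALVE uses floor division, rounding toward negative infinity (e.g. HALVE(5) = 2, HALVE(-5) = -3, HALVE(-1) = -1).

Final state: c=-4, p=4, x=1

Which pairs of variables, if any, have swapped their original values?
None

Comparing initial and final values:
p: 2 → 4
c: -5 → -4
x: 9 → 1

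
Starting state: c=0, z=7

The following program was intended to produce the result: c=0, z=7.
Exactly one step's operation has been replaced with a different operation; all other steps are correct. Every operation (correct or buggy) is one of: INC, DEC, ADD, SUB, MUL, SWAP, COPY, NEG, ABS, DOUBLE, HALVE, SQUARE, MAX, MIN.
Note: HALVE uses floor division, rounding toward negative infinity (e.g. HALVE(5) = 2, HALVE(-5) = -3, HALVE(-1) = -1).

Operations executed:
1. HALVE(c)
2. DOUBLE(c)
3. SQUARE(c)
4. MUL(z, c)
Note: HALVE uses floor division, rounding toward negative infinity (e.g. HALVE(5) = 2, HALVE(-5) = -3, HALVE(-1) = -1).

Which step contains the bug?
Step 4

Trace with buggy code:
Initial: c=0, z=7
After step 1: c=0, z=7
After step 2: c=0, z=7
After step 3: c=0, z=7
After step 4: c=0, z=0
Actual final c=0, z=0 ≠ expected c=0, z=7.
Step 4 is the only position where a single-operation replacement can produce the expected result.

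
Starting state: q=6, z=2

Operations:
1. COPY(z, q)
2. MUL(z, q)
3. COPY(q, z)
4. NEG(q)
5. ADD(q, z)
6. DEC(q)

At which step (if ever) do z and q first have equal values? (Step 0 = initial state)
Step 1

z and q first become equal after step 1.

Comparing values at each step:
Initial: z=2, q=6
After step 1: z=6, q=6 ← equal!
After step 2: z=36, q=6
After step 3: z=36, q=36 ← equal!
After step 4: z=36, q=-36
After step 5: z=36, q=0
After step 6: z=36, q=-1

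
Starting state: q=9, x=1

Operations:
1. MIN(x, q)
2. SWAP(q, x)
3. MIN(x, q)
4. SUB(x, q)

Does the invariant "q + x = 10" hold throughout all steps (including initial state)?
No, violated after step 3

The invariant is violated after step 3.

State at each step:
Initial: q=9, x=1
After step 1: q=9, x=1
After step 2: q=1, x=9
After step 3: q=1, x=1
After step 4: q=1, x=0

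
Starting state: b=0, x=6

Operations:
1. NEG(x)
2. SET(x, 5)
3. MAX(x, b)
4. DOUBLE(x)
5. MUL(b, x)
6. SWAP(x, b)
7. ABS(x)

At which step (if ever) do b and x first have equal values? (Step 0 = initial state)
Never

b and x never become equal during execution.

Comparing values at each step:
Initial: b=0, x=6
After step 1: b=0, x=-6
After step 2: b=0, x=5
After step 3: b=0, x=5
After step 4: b=0, x=10
After step 5: b=0, x=10
After step 6: b=10, x=0
After step 7: b=10, x=0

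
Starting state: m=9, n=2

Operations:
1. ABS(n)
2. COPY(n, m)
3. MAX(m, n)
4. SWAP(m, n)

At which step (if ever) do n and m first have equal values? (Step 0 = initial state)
Step 2

n and m first become equal after step 2.

Comparing values at each step:
Initial: n=2, m=9
After step 1: n=2, m=9
After step 2: n=9, m=9 ← equal!
After step 3: n=9, m=9 ← equal!
After step 4: n=9, m=9 ← equal!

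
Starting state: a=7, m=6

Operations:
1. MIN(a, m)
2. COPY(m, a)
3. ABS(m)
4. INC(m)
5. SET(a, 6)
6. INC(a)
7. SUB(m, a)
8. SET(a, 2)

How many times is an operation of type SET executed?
2

Counting SET operations:
Step 5: SET(a, 6) ← SET
Step 8: SET(a, 2) ← SET
Total: 2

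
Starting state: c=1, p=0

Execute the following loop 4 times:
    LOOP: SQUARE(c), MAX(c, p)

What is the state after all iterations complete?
c=1, p=0

Iteration trace:
Start: c=1, p=0
After iteration 1: c=1, p=0
After iteration 2: c=1, p=0
After iteration 3: c=1, p=0
After iteration 4: c=1, p=0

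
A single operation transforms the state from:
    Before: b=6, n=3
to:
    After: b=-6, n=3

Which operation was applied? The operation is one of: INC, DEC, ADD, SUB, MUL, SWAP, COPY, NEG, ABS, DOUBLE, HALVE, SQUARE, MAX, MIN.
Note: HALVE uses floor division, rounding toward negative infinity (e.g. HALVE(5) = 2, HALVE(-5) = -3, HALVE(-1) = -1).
NEG(b)

Analyzing the change:
Before: b=6, n=3
After: b=-6, n=3
Variable b changed from 6 to -6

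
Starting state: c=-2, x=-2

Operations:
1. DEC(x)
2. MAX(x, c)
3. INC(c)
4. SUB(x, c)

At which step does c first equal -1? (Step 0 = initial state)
Step 3

Tracing c:
Initial: c = -2
After step 1: c = -2
After step 2: c = -2
After step 3: c = -1 ← first occurrence
After step 4: c = -1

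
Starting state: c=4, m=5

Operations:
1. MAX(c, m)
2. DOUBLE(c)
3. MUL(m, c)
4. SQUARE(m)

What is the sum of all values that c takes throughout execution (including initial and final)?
39

Values of c at each step:
Initial: c = 4
After step 1: c = 5
After step 2: c = 10
After step 3: c = 10
After step 4: c = 10
Sum = 4 + 5 + 10 + 10 + 10 = 39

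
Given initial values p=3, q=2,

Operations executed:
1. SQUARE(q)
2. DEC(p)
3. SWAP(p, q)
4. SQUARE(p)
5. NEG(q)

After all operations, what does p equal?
p = 16

Tracing execution:
Step 1: SQUARE(q) → p = 3
Step 2: DEC(p) → p = 2
Step 3: SWAP(p, q) → p = 4
Step 4: SQUARE(p) → p = 16
Step 5: NEG(q) → p = 16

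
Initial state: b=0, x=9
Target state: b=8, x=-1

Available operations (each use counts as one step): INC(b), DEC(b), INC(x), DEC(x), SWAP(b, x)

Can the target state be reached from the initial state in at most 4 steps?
Yes

Path (3 steps): DEC(b) → DEC(x) → SWAP(b, x)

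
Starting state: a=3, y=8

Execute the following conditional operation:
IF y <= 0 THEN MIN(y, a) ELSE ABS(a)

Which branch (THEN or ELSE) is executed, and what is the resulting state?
Branch: ELSE, Final state: a=3, y=8

Evaluating condition: y <= 0
y = 8
Condition is False, so ELSE branch executes
After ABS(a): a=3, y=8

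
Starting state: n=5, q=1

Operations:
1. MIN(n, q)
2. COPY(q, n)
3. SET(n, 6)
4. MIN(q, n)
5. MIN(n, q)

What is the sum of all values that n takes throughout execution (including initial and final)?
20

Values of n at each step:
Initial: n = 5
After step 1: n = 1
After step 2: n = 1
After step 3: n = 6
After step 4: n = 6
After step 5: n = 1
Sum = 5 + 1 + 1 + 6 + 6 + 1 = 20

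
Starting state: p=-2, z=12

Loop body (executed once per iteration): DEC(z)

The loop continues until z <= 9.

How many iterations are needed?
3

Tracing iterations:
Initial: p=-2, z=12
After iteration 1: p=-2, z=11
After iteration 2: p=-2, z=10
After iteration 3: p=-2, z=9
z <= 9 now holds, so the loop exits after 3 iterations.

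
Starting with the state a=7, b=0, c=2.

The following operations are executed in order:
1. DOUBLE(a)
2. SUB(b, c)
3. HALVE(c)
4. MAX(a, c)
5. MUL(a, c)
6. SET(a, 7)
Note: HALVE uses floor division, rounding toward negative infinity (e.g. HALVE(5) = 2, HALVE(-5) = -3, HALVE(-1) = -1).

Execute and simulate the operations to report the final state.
{a: 7, b: -2, c: 1}

Step-by-step execution:
Initial: a=7, b=0, c=2
After step 1 (DOUBLE(a)): a=14, b=0, c=2
After step 2 (SUB(b, c)): a=14, b=-2, c=2
After step 3 (HALVE(c)): a=14, b=-2, c=1
After step 4 (MAX(a, c)): a=14, b=-2, c=1
After step 5 (MUL(a, c)): a=14, b=-2, c=1
After step 6 (SET(a, 7)): a=7, b=-2, c=1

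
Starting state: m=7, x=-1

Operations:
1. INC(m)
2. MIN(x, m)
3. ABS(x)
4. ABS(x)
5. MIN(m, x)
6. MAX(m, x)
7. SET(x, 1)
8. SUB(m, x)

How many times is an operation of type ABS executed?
2

Counting ABS operations:
Step 3: ABS(x) ← ABS
Step 4: ABS(x) ← ABS
Total: 2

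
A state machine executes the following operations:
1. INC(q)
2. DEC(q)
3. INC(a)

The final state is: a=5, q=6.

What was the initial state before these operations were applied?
a=4, q=6

Working backwards:
Final state: a=5, q=6
Before step 3 (INC(a)): a=4, q=6
Before step 2 (DEC(q)): a=4, q=7
Before step 1 (INC(q)): a=4, q=6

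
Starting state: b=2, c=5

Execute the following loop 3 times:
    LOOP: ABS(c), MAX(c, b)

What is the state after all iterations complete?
b=2, c=5

Iteration trace:
Start: b=2, c=5
After iteration 1: b=2, c=5
After iteration 2: b=2, c=5
After iteration 3: b=2, c=5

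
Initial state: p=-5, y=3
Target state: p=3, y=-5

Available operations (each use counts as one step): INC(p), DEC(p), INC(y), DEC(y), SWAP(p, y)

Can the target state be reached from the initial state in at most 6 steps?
Yes

Path (1 step): SWAP(p, y)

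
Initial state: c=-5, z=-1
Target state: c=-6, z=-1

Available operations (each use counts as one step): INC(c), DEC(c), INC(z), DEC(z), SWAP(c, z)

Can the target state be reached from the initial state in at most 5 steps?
Yes

Path (1 step): DEC(c)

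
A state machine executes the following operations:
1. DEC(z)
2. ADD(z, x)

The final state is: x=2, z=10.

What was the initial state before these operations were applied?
x=2, z=9

Working backwards:
Final state: x=2, z=10
Before step 2 (ADD(z, x)): x=2, z=8
Before step 1 (DEC(z)): x=2, z=9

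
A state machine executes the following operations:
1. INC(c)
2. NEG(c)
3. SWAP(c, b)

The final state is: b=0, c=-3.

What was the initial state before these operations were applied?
b=-3, c=-1

Working backwards:
Final state: b=0, c=-3
Before step 3 (SWAP(c, b)): b=-3, c=0
Before step 2 (NEG(c)): b=-3, c=0
Before step 1 (INC(c)): b=-3, c=-1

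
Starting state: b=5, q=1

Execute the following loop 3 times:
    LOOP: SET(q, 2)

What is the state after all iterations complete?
b=5, q=2

Iteration trace:
Start: b=5, q=1
After iteration 1: b=5, q=2
After iteration 2: b=5, q=2
After iteration 3: b=5, q=2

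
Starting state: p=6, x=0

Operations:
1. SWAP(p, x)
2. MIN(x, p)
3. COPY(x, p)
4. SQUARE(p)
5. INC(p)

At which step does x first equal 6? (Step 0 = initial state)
Step 1

Tracing x:
Initial: x = 0
After step 1: x = 6 ← first occurrence
After step 2: x = 0
After step 3: x = 0
After step 4: x = 0
After step 5: x = 0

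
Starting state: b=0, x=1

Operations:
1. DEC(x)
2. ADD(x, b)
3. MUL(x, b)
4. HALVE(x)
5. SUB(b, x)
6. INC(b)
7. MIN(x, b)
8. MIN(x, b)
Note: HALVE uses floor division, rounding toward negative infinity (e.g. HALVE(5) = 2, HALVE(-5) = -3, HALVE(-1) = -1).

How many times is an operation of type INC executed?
1

Counting INC operations:
Step 6: INC(b) ← INC
Total: 1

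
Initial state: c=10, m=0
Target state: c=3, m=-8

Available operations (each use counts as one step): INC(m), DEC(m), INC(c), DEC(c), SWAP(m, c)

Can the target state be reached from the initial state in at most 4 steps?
No

The target state cannot be reached within 4 steps.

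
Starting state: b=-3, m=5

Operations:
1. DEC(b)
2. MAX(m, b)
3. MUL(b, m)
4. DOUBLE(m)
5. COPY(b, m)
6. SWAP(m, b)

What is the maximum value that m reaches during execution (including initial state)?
10

Values of m at each step:
Initial: m = 5
After step 1: m = 5
After step 2: m = 5
After step 3: m = 5
After step 4: m = 10 ← maximum
After step 5: m = 10
After step 6: m = 10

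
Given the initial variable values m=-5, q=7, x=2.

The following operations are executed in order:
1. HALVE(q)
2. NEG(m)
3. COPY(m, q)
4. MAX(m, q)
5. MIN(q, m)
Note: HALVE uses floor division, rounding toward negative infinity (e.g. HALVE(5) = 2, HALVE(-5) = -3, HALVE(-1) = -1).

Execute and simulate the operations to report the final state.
{m: 3, q: 3, x: 2}

Step-by-step execution:
Initial: m=-5, q=7, x=2
After step 1 (HALVE(q)): m=-5, q=3, x=2
After step 2 (NEG(m)): m=5, q=3, x=2
After step 3 (COPY(m, q)): m=3, q=3, x=2
After step 4 (MAX(m, q)): m=3, q=3, x=2
After step 5 (MIN(q, m)): m=3, q=3, x=2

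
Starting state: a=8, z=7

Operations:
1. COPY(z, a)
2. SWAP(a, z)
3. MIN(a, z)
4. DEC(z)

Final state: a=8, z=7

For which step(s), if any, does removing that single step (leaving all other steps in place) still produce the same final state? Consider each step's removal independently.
Step(s) 2, 3

Testing removal of each single step:
Without step 1: final = a=7, z=7 (different)
Without step 2: final = a=8, z=7 (same)
Without step 3: final = a=8, z=7 (same)
Without step 4: final = a=8, z=8 (different)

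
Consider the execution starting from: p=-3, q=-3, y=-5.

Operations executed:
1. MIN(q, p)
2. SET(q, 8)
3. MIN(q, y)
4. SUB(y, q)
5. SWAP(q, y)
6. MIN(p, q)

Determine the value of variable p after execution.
p = -3

Tracing execution:
Step 1: MIN(q, p) → p = -3
Step 2: SET(q, 8) → p = -3
Step 3: MIN(q, y) → p = -3
Step 4: SUB(y, q) → p = -3
Step 5: SWAP(q, y) → p = -3
Step 6: MIN(p, q) → p = -3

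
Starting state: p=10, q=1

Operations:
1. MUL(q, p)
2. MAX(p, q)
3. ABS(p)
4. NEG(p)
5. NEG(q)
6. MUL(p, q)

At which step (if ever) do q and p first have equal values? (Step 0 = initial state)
Step 1

q and p first become equal after step 1.

Comparing values at each step:
Initial: q=1, p=10
After step 1: q=10, p=10 ← equal!
After step 2: q=10, p=10 ← equal!
After step 3: q=10, p=10 ← equal!
After step 4: q=10, p=-10
After step 5: q=-10, p=-10 ← equal!
After step 6: q=-10, p=100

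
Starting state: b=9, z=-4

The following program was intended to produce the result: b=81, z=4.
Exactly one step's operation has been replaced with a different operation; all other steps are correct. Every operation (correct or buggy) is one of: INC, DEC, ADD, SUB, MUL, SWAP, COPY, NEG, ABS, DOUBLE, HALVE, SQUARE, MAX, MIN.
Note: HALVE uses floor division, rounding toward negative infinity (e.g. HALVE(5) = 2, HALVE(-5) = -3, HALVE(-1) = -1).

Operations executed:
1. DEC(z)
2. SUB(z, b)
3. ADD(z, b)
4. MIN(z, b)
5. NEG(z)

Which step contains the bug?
Step 1

Trace with buggy code:
Initial: b=9, z=-4
After step 1: b=9, z=-5
After step 2: b=9, z=-14
After step 3: b=9, z=-5
After step 4: b=9, z=-5
After step 5: b=9, z=5
Actual final b=9, z=5 ≠ expected b=81, z=4.
Step 1 is the only position where a single-operation replacement can produce the expected result.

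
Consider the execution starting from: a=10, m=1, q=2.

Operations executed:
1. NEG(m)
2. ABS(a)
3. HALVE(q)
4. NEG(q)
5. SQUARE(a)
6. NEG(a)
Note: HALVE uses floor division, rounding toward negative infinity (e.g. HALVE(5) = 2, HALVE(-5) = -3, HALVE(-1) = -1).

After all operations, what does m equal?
m = -1

Tracing execution:
Step 1: NEG(m) → m = -1
Step 2: ABS(a) → m = -1
Step 3: HALVE(q) → m = -1
Step 4: NEG(q) → m = -1
Step 5: SQUARE(a) → m = -1
Step 6: NEG(a) → m = -1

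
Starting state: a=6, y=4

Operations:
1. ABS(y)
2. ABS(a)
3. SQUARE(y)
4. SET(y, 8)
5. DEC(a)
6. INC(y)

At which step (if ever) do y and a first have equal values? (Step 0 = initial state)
Never

y and a never become equal during execution.

Comparing values at each step:
Initial: y=4, a=6
After step 1: y=4, a=6
After step 2: y=4, a=6
After step 3: y=16, a=6
After step 4: y=8, a=6
After step 5: y=8, a=5
After step 6: y=9, a=5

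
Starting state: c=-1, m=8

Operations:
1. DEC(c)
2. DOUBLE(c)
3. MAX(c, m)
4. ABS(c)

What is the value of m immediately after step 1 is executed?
m = 8

Tracing m through execution:
Initial: m = 8
After step 1 (DEC(c)): m = 8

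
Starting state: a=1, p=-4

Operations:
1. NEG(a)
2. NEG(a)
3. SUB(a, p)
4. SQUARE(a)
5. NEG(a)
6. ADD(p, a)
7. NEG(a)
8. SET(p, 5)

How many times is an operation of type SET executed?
1

Counting SET operations:
Step 8: SET(p, 5) ← SET
Total: 1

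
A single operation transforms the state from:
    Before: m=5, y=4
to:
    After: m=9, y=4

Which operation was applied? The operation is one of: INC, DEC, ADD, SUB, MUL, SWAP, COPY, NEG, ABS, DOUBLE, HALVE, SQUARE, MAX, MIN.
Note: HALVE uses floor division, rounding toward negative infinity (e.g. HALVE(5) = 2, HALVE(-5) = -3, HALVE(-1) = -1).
ADD(m, y)

Analyzing the change:
Before: m=5, y=4
After: m=9, y=4
Variable m changed from 5 to 9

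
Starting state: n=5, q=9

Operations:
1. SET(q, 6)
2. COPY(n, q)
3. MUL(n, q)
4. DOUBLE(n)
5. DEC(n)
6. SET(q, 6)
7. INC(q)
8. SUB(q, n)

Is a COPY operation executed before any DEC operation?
Yes

First COPY: step 2
First DEC: step 5
Since 2 < 5, COPY comes first.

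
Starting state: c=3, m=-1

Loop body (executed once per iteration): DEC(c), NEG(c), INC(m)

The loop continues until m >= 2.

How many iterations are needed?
3

Tracing iterations:
Initial: c=3, m=-1
After iteration 1: c=-2, m=0
After iteration 2: c=3, m=1
After iteration 3: c=-2, m=2
m >= 2 now holds, so the loop exits after 3 iterations.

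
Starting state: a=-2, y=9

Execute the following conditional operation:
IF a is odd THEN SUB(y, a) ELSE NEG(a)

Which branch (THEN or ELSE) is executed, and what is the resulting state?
Branch: ELSE, Final state: a=2, y=9

Evaluating condition: a is odd
Condition is False, so ELSE branch executes
After NEG(a): a=2, y=9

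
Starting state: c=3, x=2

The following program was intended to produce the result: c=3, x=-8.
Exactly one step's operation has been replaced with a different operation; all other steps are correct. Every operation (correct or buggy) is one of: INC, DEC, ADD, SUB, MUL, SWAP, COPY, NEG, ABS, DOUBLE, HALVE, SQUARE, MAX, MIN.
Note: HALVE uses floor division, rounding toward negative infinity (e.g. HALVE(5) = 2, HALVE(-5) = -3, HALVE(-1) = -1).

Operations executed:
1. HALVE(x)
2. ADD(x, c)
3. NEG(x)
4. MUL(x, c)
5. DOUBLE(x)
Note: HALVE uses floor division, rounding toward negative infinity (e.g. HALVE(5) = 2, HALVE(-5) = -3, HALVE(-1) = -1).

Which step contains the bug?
Step 4

Trace with buggy code:
Initial: c=3, x=2
After step 1: c=3, x=1
After step 2: c=3, x=4
After step 3: c=3, x=-4
After step 4: c=3, x=-12
After step 5: c=3, x=-24
Actual final c=3, x=-24 ≠ expected c=3, x=-8.
Step 4 is the only position where a single-operation replacement can produce the expected result.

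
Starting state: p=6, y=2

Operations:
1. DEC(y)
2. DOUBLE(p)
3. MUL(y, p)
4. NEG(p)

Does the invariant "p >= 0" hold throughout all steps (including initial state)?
No, violated after step 4

The invariant is violated after step 4.

State at each step:
Initial: p=6, y=2
After step 1: p=6, y=1
After step 2: p=12, y=1
After step 3: p=12, y=12
After step 4: p=-12, y=12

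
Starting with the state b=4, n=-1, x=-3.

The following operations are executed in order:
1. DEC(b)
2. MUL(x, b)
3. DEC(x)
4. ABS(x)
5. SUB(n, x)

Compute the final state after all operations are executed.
{b: 3, n: -11, x: 10}

Step-by-step execution:
Initial: b=4, n=-1, x=-3
After step 1 (DEC(b)): b=3, n=-1, x=-3
After step 2 (MUL(x, b)): b=3, n=-1, x=-9
After step 3 (DEC(x)): b=3, n=-1, x=-10
After step 4 (ABS(x)): b=3, n=-1, x=10
After step 5 (SUB(n, x)): b=3, n=-11, x=10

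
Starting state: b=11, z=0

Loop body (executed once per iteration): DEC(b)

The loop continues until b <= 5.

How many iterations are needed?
6

Tracing iterations:
Initial: b=11, z=0
After iteration 1: b=10, z=0
After iteration 2: b=9, z=0
After iteration 3: b=8, z=0
After iteration 4: b=7, z=0
After iteration 5: b=6, z=0
After iteration 6: b=5, z=0
b <= 5 now holds, so the loop exits after 6 iterations.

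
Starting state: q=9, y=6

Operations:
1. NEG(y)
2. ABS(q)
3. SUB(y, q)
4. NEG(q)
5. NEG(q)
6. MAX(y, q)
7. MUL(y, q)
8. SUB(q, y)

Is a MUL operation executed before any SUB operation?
No

First MUL: step 7
First SUB: step 3
Since 7 > 3, SUB comes first.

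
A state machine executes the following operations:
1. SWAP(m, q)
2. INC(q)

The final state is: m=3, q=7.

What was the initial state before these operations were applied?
m=6, q=3

Working backwards:
Final state: m=3, q=7
Before step 2 (INC(q)): m=3, q=6
Before step 1 (SWAP(m, q)): m=6, q=3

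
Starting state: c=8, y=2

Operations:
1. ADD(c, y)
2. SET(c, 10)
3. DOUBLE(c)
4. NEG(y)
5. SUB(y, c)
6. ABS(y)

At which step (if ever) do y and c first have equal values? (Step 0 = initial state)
Never

y and c never become equal during execution.

Comparing values at each step:
Initial: y=2, c=8
After step 1: y=2, c=10
After step 2: y=2, c=10
After step 3: y=2, c=20
After step 4: y=-2, c=20
After step 5: y=-22, c=20
After step 6: y=22, c=20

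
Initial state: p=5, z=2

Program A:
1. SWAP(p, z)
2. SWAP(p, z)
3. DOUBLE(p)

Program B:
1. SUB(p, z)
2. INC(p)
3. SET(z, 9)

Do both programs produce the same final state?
No

Program A final state: p=10, z=2
Program B final state: p=4, z=9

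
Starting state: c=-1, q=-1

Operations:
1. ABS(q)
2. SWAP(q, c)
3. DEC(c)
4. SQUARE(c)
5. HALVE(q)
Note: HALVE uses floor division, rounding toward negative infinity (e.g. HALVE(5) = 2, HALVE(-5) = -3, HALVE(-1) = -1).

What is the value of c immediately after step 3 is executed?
c = 0

Tracing c through execution:
Initial: c = -1
After step 1 (ABS(q)): c = -1
After step 2 (SWAP(q, c)): c = 1
After step 3 (DEC(c)): c = 0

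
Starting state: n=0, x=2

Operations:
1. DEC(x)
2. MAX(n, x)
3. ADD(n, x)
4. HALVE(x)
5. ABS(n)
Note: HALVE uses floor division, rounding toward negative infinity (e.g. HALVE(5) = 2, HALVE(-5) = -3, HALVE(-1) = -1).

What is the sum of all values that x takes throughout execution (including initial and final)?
5

Values of x at each step:
Initial: x = 2
After step 1: x = 1
After step 2: x = 1
After step 3: x = 1
After step 4: x = 0
After step 5: x = 0
Sum = 2 + 1 + 1 + 1 + 0 + 0 = 5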